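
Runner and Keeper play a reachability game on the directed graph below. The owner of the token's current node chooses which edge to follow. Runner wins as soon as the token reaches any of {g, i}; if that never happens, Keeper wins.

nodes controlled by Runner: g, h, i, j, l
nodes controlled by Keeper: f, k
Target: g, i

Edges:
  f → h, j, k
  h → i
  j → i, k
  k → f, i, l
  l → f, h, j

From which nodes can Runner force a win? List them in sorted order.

g, h, i, j, l

A0 = {g, i}
A1: add {h, j} — h (Runner) has h→i; j (Runner) has j→i.
A2: add {l} — l (Runner) has l→h.
A3 = A2; e.g. f (Keeper) can still go to k. Fixed point.
Runner's winning region = {g, h, i, j, l}.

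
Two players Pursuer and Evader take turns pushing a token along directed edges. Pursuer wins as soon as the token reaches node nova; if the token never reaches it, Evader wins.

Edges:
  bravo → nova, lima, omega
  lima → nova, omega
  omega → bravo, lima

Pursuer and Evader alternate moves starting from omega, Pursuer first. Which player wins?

Track states (vertex, player-to-move).
A0 = {(nova,Pursuer), (nova,Evader)}
A1: add {(bravo,Pursuer), (lima,Pursuer)}.
A2: add {(omega,Evader)}.
A3 = A2; e.g. (bravo,Evader) stays out. (omega,Pursuer) never enters ⇒ Evader avoids the target.

Evader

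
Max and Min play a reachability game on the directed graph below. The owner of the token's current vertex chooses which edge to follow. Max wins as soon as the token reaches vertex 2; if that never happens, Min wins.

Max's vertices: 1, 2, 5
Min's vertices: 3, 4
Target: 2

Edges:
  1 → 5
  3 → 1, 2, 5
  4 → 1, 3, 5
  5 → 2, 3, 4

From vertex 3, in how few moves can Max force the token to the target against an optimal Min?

A0 = {2}
A1: add {5} — 5 (Max) has 5→2.
A2: add {1} — 1 (Max) has 1→5.
A3: add {3} — 3 (Min): all of {1, 2, 5} already in.
3 enters the attractor at level 3, so Max can force the target in 3 moves from there.

3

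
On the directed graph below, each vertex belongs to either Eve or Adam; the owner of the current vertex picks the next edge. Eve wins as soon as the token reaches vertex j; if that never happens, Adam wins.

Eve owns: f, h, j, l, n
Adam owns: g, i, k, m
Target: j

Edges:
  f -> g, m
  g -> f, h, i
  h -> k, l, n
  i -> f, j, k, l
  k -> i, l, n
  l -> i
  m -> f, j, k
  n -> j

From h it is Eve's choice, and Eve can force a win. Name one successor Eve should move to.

A0 = {j}
A1: add {n} — n (Eve) has n→j.
A2: add {h} — h (Eve) has h→n.
A3 = A2; e.g. f (Eve) has no edge into A2. Fixed point.
From h, successor n is in the attractor (rank 1); the other successors k, l are not.

n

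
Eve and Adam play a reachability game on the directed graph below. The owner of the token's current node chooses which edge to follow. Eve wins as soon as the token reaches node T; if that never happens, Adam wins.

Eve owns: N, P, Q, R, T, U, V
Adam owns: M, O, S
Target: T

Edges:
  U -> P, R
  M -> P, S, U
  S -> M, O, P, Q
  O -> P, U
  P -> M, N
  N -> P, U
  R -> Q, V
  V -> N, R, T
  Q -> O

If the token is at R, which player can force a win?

A0 = {T}
A1: add {V} — V (Eve) has V→T.
A2: add {R} — R (Eve) has R→V.
R ∈ A2, so Eve can force the target.

Eve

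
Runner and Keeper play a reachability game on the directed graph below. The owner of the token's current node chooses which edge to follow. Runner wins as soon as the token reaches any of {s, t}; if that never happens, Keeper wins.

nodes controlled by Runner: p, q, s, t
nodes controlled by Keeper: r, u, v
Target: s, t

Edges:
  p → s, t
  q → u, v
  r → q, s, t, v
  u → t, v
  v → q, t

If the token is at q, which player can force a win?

Keeper

A0 = {s, t}
A1: add {p} — p (Runner) has p→s.
A2 = A1; e.g. q (Runner) has no edge into A1. Fixed point.
q never enters the attractor, so Keeper can avoid the target forever.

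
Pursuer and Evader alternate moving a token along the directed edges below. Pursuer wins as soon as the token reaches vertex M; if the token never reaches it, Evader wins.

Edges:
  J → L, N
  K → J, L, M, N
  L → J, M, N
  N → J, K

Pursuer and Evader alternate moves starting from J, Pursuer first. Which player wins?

Track states (vertex, player-to-move).
A0 = {(M,Pursuer), (M,Evader)}
A1: add {(K,Pursuer), (L,Pursuer)}.
A2 = A1; e.g. (J,Pursuer) stays out. (J,Pursuer) never enters ⇒ Evader avoids the target.

Evader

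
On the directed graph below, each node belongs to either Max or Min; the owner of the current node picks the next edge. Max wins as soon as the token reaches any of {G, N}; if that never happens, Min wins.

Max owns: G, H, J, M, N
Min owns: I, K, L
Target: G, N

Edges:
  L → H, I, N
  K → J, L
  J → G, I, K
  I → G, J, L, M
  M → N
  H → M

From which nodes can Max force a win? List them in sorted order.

G, H, J, M, N

A0 = {G, N}
A1: add {J, M} — J (Max) has J→G; M (Max) has M→N.
A2: add {H} — H (Max) has H→M.
A3 = A2; e.g. I (Min) can still go to L. Fixed point.
Max's winning region = {G, H, J, M, N}.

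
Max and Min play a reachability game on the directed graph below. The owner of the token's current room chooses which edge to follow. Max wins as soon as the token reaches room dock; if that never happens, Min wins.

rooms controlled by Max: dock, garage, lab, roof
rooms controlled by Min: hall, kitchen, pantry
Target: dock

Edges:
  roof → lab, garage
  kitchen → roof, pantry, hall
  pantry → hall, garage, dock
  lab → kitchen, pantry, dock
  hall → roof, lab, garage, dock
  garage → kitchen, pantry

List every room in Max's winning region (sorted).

dock, lab, roof

A0 = {dock}
A1: add {lab} — lab (Max) has lab→dock.
A2: add {roof} — roof (Max) has roof→lab.
A3 = A2; e.g. kitchen (Min) can still go to pantry. Fixed point.
Max's winning region = {dock, lab, roof}.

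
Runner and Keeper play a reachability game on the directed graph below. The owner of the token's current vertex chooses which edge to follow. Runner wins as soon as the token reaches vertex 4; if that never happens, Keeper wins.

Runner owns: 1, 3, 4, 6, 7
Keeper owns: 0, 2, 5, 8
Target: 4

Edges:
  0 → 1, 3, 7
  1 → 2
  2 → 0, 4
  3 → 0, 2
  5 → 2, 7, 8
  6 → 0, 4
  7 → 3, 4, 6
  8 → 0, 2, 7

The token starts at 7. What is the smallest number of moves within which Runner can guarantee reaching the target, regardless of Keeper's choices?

1

A0 = {4}
A1: add {6, 7} — 6 (Runner) has 6→4; 7 (Runner) has 7→4.
A2 = A1; e.g. 0 (Keeper) can still go to 1. Fixed point.
7 enters the attractor at level 1, so Runner can force the target in 1 move from there.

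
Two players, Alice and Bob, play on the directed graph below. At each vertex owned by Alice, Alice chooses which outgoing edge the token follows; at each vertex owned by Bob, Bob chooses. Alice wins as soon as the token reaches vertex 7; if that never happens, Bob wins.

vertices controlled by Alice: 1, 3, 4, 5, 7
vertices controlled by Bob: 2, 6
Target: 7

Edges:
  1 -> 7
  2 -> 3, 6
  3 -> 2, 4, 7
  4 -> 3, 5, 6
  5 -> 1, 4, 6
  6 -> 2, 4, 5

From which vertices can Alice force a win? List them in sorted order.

1, 3, 4, 5, 7

A0 = {7}
A1: add {1, 3} — 1 (Alice) has 1→7; 3 (Alice) has 3→7.
A2: add {4, 5} — 4 (Alice) has 4→3; 5 (Alice) has 5→1.
A3 = A2; e.g. 2 (Bob) can still go to 6. Fixed point.
Alice's winning region = {1, 3, 4, 5, 7}.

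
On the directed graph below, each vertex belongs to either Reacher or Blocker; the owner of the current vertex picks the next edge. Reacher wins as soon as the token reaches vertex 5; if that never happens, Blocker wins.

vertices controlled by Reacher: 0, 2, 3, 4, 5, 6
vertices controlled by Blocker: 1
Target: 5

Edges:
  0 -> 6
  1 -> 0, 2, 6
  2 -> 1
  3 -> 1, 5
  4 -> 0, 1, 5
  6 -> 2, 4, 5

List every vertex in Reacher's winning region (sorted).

A0 = {5}
A1: add {3, 4, 6} — 3 (Reacher) has 3→5; 4 (Reacher) has 4→5; 6 (Reacher) has 6→5.
A2: add {0} — 0 (Reacher) has 0→6.
A3 = A2; e.g. 1 (Blocker) can still go to 2. Fixed point.
Reacher's winning region = {0, 3, 4, 5, 6}.

0, 3, 4, 5, 6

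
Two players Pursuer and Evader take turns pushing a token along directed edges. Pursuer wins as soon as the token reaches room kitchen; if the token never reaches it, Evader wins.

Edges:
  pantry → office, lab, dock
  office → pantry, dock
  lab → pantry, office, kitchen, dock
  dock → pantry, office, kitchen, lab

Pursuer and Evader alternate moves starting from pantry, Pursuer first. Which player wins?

Evader

Track states (vertex, player-to-move).
A0 = {(kitchen,Pursuer), (kitchen,Evader)}
A1: add {(lab,Pursuer), (dock,Pursuer)}.
A2 = A1; e.g. (pantry,Pursuer) stays out. (pantry,Pursuer) never enters ⇒ Evader avoids the target.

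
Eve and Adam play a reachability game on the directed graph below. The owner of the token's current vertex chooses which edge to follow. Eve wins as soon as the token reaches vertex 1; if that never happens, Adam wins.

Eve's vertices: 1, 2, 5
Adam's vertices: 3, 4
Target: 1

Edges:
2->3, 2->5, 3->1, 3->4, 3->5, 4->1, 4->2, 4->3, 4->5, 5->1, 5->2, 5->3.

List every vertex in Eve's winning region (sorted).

A0 = {1}
A1: add {5} — 5 (Eve) has 5→1.
A2: add {2} — 2 (Eve) has 2→5.
A3 = A2; e.g. 3 (Adam) can still go to 4. Fixed point.
Eve's winning region = {1, 2, 5}.

1, 2, 5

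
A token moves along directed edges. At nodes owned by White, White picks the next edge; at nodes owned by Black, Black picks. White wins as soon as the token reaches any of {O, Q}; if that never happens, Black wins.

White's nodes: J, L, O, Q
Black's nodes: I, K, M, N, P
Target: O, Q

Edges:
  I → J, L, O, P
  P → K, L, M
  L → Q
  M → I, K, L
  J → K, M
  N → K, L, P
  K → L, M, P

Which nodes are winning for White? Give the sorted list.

A0 = {O, Q}
A1: add {L} — L (White) has L→Q.
A2 = A1; e.g. I (Black) can still go to J. Fixed point.
White's winning region = {L, O, Q}.

L, O, Q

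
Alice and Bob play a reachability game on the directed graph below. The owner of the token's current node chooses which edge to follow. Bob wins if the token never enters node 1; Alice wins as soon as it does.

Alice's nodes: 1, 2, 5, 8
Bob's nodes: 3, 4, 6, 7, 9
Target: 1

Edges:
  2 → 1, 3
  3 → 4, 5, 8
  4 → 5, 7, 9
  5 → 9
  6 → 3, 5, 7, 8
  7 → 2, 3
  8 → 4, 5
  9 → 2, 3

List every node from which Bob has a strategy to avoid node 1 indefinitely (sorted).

A0 = {1}
A1: add {2} — 2 (Alice) has 2→1.
A2 = A1; e.g. 3 (Bob) can still go to 4. Fixed point.
Alice's attractor = {1, 2}; Bob avoids the target exactly from the complement.

3, 4, 5, 6, 7, 8, 9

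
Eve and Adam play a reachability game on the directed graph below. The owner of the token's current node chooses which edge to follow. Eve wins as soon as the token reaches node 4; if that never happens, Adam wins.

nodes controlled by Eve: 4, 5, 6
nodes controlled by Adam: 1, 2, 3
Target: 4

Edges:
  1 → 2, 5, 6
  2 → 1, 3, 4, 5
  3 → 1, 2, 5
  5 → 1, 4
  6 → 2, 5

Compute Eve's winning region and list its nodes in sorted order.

A0 = {4}
A1: add {5} — 5 (Eve) has 5→4.
A2: add {6} — 6 (Eve) has 6→5.
A3 = A2; e.g. 1 (Adam) can still go to 2. Fixed point.
Eve's winning region = {4, 5, 6}.

4, 5, 6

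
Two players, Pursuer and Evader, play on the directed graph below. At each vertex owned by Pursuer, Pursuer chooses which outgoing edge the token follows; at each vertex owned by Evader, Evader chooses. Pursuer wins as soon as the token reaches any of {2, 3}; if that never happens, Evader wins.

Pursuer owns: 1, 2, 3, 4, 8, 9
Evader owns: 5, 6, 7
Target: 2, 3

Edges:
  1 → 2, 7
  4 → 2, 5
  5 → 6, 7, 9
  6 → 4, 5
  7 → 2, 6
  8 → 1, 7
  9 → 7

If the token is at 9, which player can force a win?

A0 = {2, 3}
A1: add {1, 4} — 1 (Pursuer) has 1→2; 4 (Pursuer) has 4→2.
A2: add {8} — 8 (Pursuer) has 8→1.
A3 = A2; e.g. 5 (Evader) can still go to 6. Fixed point.
9 never enters the attractor, so Evader can avoid the target forever.

Evader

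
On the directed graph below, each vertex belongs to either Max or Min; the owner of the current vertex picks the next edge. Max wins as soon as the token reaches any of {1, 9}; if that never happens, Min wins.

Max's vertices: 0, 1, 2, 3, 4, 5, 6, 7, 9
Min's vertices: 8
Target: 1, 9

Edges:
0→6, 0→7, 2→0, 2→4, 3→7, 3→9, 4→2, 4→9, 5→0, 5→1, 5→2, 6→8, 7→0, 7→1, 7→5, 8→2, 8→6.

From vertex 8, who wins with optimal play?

A0 = {1, 9}
A1: add {3, 4, 5, 7} — 3 (Max) has 3→9; 4 (Max) has 4→9; 5 (Max) has 5→1; 7 (Max) has 7→1.
A2: add {0, 2} — 0 (Max) has 0→7; 2 (Max) has 2→4.
A3 = A2; e.g. 6 (Max) has no edge into A2. Fixed point.
8 never enters the attractor, so Min can avoid the target forever.

Min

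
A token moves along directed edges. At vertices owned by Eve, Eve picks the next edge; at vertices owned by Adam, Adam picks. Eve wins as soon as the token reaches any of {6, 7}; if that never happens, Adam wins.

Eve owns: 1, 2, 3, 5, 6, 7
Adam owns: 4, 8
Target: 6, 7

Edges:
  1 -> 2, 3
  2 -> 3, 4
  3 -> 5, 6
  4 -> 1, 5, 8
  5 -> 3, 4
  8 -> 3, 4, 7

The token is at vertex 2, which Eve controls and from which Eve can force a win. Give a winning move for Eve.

A0 = {6, 7}
A1: add {3} — 3 (Eve) has 3→6.
A2: add {1, 2, 5} — 1 (Eve) has 1→3; 2 (Eve) has 2→3; 5 (Eve) has 5→3.
A3 = A2; e.g. 4 (Adam) can still go to 8. Fixed point.
From 2, successor 3 is in the attractor (rank 1); the other successor 4 is not.

3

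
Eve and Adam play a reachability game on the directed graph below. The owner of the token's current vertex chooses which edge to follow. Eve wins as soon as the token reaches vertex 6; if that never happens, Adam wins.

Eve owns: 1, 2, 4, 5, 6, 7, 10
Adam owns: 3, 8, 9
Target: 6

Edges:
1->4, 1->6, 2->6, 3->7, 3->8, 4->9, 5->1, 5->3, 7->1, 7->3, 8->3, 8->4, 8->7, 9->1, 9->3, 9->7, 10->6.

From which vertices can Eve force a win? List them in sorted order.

1, 2, 5, 6, 7, 10

A0 = {6}
A1: add {1, 2, 10} — 1 (Eve) has 1→6; 2 (Eve) has 2→6; 10 (Eve) has 10→6.
A2: add {5, 7} — 5 (Eve) has 5→1; 7 (Eve) has 7→1.
A3 = A2; e.g. 3 (Adam) can still go to 8. Fixed point.
Eve's winning region = {1, 2, 5, 6, 7, 10}.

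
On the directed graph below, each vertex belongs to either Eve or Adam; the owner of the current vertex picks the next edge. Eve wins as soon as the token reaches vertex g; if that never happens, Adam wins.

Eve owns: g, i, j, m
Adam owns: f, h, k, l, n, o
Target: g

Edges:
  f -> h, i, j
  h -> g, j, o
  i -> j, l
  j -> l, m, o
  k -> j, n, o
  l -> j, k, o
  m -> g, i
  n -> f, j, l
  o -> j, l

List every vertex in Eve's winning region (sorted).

g, i, j, m

A0 = {g}
A1: add {m} — m (Eve) has m→g.
A2: add {j} — j (Eve) has j→m.
A3: add {i} — i (Eve) has i→j.
A4 = A3; e.g. f (Adam) can still go to h. Fixed point.
Eve's winning region = {g, i, j, m}.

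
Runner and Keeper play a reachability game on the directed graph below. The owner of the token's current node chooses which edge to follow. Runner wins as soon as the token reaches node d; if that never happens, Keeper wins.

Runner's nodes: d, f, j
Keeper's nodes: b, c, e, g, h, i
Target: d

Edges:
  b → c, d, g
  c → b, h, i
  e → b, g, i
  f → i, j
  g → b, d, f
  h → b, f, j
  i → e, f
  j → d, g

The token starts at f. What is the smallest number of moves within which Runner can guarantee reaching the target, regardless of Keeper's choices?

2

A0 = {d}
A1: add {j} — j (Runner) has j→d.
A2: add {f} — f (Runner) has f→j.
A3 = A2; e.g. b (Keeper) can still go to c. Fixed point.
f enters the attractor at level 2, so Runner can force the target in 2 moves from there.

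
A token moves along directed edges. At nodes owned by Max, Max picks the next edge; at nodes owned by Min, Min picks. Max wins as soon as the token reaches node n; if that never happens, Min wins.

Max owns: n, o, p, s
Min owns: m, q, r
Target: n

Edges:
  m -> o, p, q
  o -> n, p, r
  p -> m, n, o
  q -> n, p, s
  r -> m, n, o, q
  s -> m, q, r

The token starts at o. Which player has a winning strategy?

A0 = {n}
A1: add {o, p} — o (Max) has o→n; p (Max) has p→n.
A2 = A1; e.g. m (Min) can still go to q. Fixed point.
o ∈ A1, so Max can force the target.

Max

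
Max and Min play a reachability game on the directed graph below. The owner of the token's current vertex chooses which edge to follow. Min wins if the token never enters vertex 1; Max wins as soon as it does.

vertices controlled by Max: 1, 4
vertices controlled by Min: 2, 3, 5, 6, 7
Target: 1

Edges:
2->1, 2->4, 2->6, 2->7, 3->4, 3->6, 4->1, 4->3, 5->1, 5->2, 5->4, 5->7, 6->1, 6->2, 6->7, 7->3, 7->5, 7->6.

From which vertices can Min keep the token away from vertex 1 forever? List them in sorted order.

A0 = {1}
A1: add {4} — 4 (Max) has 4→1.
A2 = A1; e.g. 2 (Min) can still go to 6. Fixed point.
Max's attractor = {1, 4}; Min avoids the target exactly from the complement.

2, 3, 5, 6, 7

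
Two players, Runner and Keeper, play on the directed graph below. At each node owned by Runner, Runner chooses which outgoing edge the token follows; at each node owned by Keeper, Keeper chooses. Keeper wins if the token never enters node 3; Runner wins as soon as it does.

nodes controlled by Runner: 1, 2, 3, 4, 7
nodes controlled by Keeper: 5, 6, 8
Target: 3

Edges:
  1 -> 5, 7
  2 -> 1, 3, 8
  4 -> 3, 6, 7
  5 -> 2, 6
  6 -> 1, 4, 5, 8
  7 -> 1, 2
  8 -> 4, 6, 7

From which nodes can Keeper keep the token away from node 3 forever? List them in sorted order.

A0 = {3}
A1: add {2, 4} — 2 (Runner) has 2→3; 4 (Runner) has 4→3.
A2: add {7} — 7 (Runner) has 7→2.
A3: add {1} — 1 (Runner) has 1→7.
A4 = A3; e.g. 5 (Keeper) can still go to 6. Fixed point.
Runner's attractor = {1, 2, 3, 4, 7}; Keeper avoids the target exactly from the complement.

5, 6, 8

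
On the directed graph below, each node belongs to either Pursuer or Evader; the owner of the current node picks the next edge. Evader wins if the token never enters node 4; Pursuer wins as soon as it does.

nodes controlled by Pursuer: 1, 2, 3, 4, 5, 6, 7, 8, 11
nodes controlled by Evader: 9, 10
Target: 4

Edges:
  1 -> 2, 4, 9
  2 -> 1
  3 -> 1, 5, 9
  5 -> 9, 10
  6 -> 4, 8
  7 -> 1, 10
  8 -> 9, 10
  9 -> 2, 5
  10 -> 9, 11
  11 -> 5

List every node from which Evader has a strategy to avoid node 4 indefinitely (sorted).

5, 8, 9, 10, 11

A0 = {4}
A1: add {1, 6} — 1 (Pursuer) has 1→4; 6 (Pursuer) has 6→4.
A2: add {2, 3, 7} — 2 (Pursuer) has 2→1; 3 (Pursuer) has 3→1; 7 (Pursuer) has 7→1.
A3 = A2; e.g. 5 (Pursuer) has no edge into A2. Fixed point.
Pursuer's attractor = {1, 2, 3, 4, 6, 7}; Evader avoids the target exactly from the complement.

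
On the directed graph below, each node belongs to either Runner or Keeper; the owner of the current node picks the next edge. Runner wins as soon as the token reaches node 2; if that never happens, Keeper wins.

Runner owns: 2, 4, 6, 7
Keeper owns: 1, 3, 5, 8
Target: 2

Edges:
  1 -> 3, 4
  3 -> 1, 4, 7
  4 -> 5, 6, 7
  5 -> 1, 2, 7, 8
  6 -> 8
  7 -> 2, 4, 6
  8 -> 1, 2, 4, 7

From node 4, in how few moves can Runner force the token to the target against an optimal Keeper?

2

A0 = {2}
A1: add {7} — 7 (Runner) has 7→2.
A2: add {4} — 4 (Runner) has 4→7.
A3 = A2; e.g. 1 (Keeper) can still go to 3. Fixed point.
4 enters the attractor at level 2, so Runner can force the target in 2 moves from there.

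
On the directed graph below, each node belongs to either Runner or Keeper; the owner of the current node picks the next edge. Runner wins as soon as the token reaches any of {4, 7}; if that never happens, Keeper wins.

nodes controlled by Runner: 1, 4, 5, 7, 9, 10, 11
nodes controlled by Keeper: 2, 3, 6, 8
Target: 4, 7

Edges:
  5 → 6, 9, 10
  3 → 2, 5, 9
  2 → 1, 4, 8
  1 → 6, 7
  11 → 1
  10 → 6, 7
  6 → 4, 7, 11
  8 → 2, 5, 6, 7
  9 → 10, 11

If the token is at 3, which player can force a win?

Keeper

A0 = {4, 7}
A1: add {1, 10} — 1 (Runner) has 1→7; 10 (Runner) has 10→7.
A2: add {5, 9, 11} — 5 (Runner) has 5→10; 9 (Runner) has 9→10; 11 (Runner) has 11→1.
A3: add {6} — 6 (Keeper): all of {4, 7, 11} already in.
A4 = A3; e.g. 2 (Keeper) can still go to 8. Fixed point.
3 never enters the attractor, so Keeper can avoid the target forever.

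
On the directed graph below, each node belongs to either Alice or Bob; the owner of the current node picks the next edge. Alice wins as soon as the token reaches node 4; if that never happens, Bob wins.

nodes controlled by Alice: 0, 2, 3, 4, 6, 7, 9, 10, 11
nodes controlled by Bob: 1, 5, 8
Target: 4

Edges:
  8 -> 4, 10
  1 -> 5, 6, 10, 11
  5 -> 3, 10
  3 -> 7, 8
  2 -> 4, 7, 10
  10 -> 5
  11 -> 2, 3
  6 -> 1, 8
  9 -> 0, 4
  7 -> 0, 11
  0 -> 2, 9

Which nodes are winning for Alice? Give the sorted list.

0, 2, 3, 4, 7, 9, 11

A0 = {4}
A1: add {2, 9} — 2 (Alice) has 2→4; 9 (Alice) has 9→4.
A2: add {0, 11} — 0 (Alice) has 0→2; 11 (Alice) has 11→2.
A3: add {7} — 7 (Alice) has 7→0.
A4: add {3} — 3 (Alice) has 3→7.
A5 = A4; e.g. 1 (Bob) can still go to 5. Fixed point.
Alice's winning region = {0, 2, 3, 4, 7, 9, 11}.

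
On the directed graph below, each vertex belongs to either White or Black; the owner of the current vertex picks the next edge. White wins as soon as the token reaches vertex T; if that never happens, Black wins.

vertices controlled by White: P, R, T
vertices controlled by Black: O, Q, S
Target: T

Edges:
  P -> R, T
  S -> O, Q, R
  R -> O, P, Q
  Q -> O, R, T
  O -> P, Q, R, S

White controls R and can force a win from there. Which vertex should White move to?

A0 = {T}
A1: add {P} — P (White) has P→T.
A2: add {R} — R (White) has R→P.
A3 = A2; e.g. O (Black) can still go to Q. Fixed point.
From R, successor P is in the attractor (rank 1); the other successors O, Q are not.

P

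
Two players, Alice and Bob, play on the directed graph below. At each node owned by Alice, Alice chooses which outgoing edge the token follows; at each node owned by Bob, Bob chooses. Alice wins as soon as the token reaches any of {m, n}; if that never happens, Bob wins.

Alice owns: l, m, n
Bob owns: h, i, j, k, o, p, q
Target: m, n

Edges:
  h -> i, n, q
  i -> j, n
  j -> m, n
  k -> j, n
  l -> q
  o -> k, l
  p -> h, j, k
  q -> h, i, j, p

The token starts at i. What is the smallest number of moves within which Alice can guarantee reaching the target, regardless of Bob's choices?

2

A0 = {m, n}
A1: add {j} — j (Bob): all of {m, n} already in.
A2: add {i, k} — i (Bob): all of {j, n} already in; k (Bob): all of {j, n} already in.
A3 = A2; e.g. h (Bob) can still go to q. Fixed point.
i enters the attractor at level 2, so Alice can force the target in 2 moves from there.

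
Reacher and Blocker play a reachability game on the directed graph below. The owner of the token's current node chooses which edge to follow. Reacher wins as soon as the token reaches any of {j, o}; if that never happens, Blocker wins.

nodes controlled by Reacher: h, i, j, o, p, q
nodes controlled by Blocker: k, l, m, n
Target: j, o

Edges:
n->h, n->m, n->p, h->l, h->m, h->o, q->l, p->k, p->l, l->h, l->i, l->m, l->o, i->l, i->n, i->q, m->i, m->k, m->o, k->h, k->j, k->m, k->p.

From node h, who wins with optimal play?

A0 = {j, o}
A1: add {h} — h (Reacher) has h→o.
A2 = A1; e.g. i (Reacher) has no edge into A1. Fixed point.
h ∈ A1, so Reacher can force the target.

Reacher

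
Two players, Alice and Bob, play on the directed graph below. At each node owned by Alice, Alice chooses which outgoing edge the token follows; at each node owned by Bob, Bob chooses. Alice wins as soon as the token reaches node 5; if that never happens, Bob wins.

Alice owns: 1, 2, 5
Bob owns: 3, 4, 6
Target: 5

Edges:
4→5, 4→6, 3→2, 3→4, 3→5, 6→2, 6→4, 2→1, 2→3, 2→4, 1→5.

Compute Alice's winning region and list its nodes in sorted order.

A0 = {5}
A1: add {1} — 1 (Alice) has 1→5.
A2: add {2} — 2 (Alice) has 2→1.
A3 = A2; e.g. 3 (Bob) can still go to 4. Fixed point.
Alice's winning region = {1, 2, 5}.

1, 2, 5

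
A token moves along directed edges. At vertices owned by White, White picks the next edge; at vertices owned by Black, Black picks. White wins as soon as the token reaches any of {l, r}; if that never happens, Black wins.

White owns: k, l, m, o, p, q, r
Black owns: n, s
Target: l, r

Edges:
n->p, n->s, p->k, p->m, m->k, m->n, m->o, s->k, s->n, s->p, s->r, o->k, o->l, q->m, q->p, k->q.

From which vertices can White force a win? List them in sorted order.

k, l, m, o, p, q, r

A0 = {l, r}
A1: add {o} — o (White) has o→l.
A2: add {m} — m (White) has m→o.
A3: add {p, q} — p (White) has p→m; q (White) has q→m.
A4: add {k} — k (White) has k→q.
A5 = A4; e.g. n (Black) can still go to s. Fixed point.
White's winning region = {k, l, m, o, p, q, r}.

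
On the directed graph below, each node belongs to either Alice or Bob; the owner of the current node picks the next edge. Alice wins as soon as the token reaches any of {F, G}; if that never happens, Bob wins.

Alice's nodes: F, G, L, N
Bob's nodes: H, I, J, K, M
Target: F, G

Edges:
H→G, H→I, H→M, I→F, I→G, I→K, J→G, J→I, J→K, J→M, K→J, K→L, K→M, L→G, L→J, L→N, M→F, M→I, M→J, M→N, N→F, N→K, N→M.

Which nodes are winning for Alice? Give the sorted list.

A0 = {F, G}
A1: add {L, N} — L (Alice) has L→G; N (Alice) has N→F.
A2 = A1; e.g. H (Bob) can still go to I. Fixed point.
Alice's winning region = {F, G, L, N}.

F, G, L, N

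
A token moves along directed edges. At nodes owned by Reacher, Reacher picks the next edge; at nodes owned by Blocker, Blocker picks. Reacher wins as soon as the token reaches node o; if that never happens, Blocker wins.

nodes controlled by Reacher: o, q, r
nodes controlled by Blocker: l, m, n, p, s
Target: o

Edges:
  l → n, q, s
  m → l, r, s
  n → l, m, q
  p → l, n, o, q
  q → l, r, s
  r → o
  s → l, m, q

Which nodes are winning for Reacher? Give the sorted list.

o, q, r

A0 = {o}
A1: add {r} — r (Reacher) has r→o.
A2: add {q} — q (Reacher) has q→r.
A3 = A2; e.g. l (Blocker) can still go to n. Fixed point.
Reacher's winning region = {o, q, r}.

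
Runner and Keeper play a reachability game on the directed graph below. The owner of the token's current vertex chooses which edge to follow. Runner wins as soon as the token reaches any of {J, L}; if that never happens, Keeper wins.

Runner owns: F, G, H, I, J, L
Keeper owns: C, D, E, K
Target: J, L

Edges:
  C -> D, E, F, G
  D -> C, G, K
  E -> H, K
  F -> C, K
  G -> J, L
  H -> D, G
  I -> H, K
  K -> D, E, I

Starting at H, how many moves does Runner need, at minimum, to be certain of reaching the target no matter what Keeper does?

A0 = {J, L}
A1: add {G} — G (Runner) has G→J.
A2: add {H} — H (Runner) has H→G.
H enters the attractor at level 2, so Runner can force the target in 2 moves from there.

2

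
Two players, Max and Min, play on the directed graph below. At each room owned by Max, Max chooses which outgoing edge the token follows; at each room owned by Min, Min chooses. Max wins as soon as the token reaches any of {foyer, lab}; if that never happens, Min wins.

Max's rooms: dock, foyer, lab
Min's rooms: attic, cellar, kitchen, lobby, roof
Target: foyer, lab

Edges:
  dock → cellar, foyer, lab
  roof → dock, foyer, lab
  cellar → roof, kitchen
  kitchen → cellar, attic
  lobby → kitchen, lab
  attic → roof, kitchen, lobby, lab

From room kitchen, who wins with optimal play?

A0 = {foyer, lab}
A1: add {dock} — dock (Max) has dock→foyer.
A2: add {roof} — roof (Min): all of {dock, foyer, lab} already in.
A3 = A2; e.g. cellar (Min) can still go to kitchen. Fixed point.
kitchen never enters the attractor, so Min can avoid the target forever.

Min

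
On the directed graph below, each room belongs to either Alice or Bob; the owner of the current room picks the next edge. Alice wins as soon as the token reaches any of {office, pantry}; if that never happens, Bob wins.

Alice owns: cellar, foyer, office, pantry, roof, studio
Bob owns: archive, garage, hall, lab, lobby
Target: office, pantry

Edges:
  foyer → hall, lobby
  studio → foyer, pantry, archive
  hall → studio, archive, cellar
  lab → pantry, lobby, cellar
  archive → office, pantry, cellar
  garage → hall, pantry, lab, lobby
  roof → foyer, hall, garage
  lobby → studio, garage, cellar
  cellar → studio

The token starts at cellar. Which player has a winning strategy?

A0 = {office, pantry}
A1: add {studio} — studio (Alice) has studio→pantry.
A2: add {cellar} — cellar (Alice) has cellar→studio.
cellar ∈ A2, so Alice can force the target.

Alice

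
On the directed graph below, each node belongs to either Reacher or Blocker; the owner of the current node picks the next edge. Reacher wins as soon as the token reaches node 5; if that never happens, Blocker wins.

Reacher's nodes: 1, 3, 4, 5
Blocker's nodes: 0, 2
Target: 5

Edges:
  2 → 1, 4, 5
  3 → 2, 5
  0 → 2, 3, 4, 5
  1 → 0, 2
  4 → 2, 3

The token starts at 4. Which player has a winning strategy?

Reacher

A0 = {5}
A1: add {3} — 3 (Reacher) has 3→5.
A2: add {4} — 4 (Reacher) has 4→3.
A3 = A2; e.g. 0 (Blocker) can still go to 2. Fixed point.
4 ∈ A2, so Reacher can force the target.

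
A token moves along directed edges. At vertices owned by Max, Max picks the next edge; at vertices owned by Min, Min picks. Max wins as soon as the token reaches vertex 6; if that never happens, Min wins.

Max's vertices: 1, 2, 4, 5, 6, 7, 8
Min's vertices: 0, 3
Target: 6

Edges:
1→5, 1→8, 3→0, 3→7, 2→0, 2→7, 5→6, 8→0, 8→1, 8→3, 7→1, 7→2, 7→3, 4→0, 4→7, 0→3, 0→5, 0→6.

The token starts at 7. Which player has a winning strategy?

A0 = {6}
A1: add {5} — 5 (Max) has 5→6.
A2: add {1} — 1 (Max) has 1→5.
A3: add {7, 8} — 7 (Max) has 7→1; 8 (Max) has 8→1.
7 ∈ A3, so Max can force the target.

Max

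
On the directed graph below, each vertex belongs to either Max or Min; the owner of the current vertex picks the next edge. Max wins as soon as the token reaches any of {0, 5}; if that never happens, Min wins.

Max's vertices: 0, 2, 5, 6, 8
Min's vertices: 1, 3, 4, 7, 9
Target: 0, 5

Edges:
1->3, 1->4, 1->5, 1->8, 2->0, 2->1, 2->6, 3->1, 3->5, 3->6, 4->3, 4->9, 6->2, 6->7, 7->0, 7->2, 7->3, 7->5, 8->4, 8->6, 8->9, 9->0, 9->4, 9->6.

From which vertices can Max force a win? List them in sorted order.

0, 2, 5, 6, 8

A0 = {0, 5}
A1: add {2} — 2 (Max) has 2→0.
A2: add {6} — 6 (Max) has 6→2.
A3: add {8} — 8 (Max) has 8→6.
A4 = A3; e.g. 1 (Min) can still go to 3. Fixed point.
Max's winning region = {0, 2, 5, 6, 8}.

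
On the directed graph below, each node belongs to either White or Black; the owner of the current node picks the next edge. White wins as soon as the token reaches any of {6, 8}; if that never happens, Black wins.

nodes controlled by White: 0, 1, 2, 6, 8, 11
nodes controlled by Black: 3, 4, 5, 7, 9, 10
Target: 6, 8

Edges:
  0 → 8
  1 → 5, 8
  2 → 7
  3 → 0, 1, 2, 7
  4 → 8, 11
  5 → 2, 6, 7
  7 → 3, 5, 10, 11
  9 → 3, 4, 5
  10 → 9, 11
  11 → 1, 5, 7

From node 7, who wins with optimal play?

Black

A0 = {6, 8}
A1: add {0, 1} — 0 (White) has 0→8; 1 (White) has 1→8.
A2: add {11} — 11 (White) has 11→1.
A3: add {4} — 4 (Black): all of {8, 11} already in.
A4 = A3; e.g. 2 (White) has no edge into A3. Fixed point.
7 never enters the attractor, so Black can avoid the target forever.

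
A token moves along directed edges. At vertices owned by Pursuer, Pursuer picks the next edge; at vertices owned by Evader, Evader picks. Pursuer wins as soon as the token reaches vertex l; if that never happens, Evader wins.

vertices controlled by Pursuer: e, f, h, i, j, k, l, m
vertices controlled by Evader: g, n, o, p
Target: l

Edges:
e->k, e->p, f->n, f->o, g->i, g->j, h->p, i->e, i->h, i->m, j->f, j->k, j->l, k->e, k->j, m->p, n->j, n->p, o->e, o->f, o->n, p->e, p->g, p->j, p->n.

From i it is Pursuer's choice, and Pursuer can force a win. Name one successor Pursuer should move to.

e

A0 = {l}
A1: add {j} — j (Pursuer) has j→l.
A2: add {k} — k (Pursuer) has k→j.
A3: add {e} — e (Pursuer) has e→k.
A4: add {i} — i (Pursuer) has i→e.
A5: add {g} — g (Evader): all of {i, j} already in.
A6 = A5; e.g. f (Pursuer) has no edge into A5. Fixed point.
From i, successor e is in the attractor (rank 3); the other successors h, m are not.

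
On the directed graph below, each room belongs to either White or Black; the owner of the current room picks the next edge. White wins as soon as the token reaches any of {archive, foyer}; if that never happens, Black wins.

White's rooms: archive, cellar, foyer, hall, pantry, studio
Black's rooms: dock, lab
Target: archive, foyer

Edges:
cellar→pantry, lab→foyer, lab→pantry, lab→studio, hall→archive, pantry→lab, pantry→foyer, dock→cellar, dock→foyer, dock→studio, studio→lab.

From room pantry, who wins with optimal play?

White

A0 = {archive, foyer}
A1: add {hall, pantry} — hall (White) has hall→archive; pantry (White) has pantry→foyer.
pantry ∈ A1, so White can force the target.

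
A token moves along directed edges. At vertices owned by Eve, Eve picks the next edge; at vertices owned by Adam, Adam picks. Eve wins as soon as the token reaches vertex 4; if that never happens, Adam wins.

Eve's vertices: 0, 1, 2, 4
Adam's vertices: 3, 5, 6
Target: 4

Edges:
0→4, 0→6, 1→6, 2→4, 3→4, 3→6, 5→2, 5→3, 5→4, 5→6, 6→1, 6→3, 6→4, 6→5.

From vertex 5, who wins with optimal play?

A0 = {4}
A1: add {0, 2} — 0 (Eve) has 0→4; 2 (Eve) has 2→4.
A2 = A1; e.g. 1 (Eve) has no edge into A1. Fixed point.
5 never enters the attractor, so Adam can avoid the target forever.

Adam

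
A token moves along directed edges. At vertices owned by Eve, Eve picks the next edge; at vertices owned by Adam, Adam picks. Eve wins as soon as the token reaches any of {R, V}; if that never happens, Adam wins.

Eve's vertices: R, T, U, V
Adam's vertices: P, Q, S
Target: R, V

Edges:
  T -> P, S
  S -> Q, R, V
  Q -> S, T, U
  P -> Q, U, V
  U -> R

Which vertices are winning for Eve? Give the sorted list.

R, U, V

A0 = {R, V}
A1: add {U} — U (Eve) has U→R.
A2 = A1; e.g. P (Adam) can still go to Q. Fixed point.
Eve's winning region = {R, U, V}.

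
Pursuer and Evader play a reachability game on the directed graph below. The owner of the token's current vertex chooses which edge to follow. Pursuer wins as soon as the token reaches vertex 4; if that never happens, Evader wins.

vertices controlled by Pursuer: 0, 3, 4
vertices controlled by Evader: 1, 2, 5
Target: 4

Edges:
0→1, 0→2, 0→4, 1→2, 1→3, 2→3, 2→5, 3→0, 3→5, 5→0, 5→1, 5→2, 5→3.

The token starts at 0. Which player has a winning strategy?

Pursuer

A0 = {4}
A1: add {0} — 0 (Pursuer) has 0→4.
0 ∈ A1, so Pursuer can force the target.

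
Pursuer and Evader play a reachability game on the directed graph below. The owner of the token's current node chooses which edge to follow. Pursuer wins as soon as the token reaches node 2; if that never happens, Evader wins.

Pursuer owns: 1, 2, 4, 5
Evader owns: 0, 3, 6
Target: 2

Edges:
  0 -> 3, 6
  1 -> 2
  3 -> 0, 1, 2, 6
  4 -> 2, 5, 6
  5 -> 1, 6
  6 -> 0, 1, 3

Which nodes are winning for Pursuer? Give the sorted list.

A0 = {2}
A1: add {1, 4} — 1 (Pursuer) has 1→2; 4 (Pursuer) has 4→2.
A2: add {5} — 5 (Pursuer) has 5→1.
A3 = A2; e.g. 0 (Evader) can still go to 3. Fixed point.
Pursuer's winning region = {1, 2, 4, 5}.

1, 2, 4, 5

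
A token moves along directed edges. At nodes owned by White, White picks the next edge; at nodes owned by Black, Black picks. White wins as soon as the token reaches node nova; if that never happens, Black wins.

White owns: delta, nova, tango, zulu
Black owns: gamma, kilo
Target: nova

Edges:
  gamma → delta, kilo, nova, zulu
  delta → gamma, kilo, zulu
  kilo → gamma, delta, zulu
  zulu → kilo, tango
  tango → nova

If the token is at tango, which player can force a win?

White

A0 = {nova}
A1: add {tango} — tango (White) has tango→nova.
tango ∈ A1, so White can force the target.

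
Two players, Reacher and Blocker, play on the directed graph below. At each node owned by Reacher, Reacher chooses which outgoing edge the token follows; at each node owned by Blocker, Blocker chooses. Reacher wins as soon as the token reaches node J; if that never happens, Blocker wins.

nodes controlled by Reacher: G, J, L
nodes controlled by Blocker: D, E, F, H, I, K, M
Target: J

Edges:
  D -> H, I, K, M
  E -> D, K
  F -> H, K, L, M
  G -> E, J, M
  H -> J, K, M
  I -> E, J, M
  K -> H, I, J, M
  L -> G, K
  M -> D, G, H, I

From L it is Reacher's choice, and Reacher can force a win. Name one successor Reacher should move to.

G

A0 = {J}
A1: add {G} — G (Reacher) has G→J.
A2: add {L} — L (Reacher) has L→G.
A3 = A2; e.g. D (Blocker) can still go to H. Fixed point.
From L, successor G is in the attractor (rank 1); the other successor K is not.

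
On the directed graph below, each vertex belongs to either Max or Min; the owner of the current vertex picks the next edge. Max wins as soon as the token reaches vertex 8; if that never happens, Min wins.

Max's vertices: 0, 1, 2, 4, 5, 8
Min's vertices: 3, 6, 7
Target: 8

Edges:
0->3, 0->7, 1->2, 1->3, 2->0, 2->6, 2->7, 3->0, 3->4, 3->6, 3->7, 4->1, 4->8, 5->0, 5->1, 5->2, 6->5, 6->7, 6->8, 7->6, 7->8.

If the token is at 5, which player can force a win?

A0 = {8}
A1: add {4} — 4 (Max) has 4→8.
A2 = A1; e.g. 0 (Max) has no edge into A1. Fixed point.
5 never enters the attractor, so Min can avoid the target forever.

Min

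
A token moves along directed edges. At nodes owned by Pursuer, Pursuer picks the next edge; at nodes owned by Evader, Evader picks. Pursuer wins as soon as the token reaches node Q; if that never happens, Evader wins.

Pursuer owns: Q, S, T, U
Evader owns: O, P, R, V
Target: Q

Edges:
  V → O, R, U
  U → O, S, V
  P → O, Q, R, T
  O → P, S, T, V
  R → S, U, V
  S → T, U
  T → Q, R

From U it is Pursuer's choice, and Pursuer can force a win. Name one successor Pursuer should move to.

S

A0 = {Q}
A1: add {T} — T (Pursuer) has T→Q.
A2: add {S} — S (Pursuer) has S→T.
A3: add {U} — U (Pursuer) has U→S.
A4 = A3; e.g. O (Evader) can still go to P. Fixed point.
From U, successor S is in the attractor (rank 2); the other successors O, V are not.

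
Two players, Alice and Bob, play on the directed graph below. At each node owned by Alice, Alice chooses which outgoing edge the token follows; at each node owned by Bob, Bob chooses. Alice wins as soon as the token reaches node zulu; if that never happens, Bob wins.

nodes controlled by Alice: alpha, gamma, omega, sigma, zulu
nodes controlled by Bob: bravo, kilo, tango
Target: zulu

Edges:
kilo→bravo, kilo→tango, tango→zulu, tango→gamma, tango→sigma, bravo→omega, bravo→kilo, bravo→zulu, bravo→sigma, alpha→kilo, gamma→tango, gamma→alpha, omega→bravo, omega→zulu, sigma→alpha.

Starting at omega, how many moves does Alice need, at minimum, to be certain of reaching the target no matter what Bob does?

1

A0 = {zulu}
A1: add {omega} — omega (Alice) has omega→zulu.
A2 = A1; e.g. bravo (Bob) can still go to kilo. Fixed point.
omega enters the attractor at level 1, so Alice can force the target in 1 move from there.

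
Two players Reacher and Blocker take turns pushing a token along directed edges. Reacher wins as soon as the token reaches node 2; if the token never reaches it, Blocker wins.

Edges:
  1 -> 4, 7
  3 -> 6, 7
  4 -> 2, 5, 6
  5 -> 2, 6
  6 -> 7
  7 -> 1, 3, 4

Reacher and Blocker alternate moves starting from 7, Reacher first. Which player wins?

Track states (vertex, player-to-move).
A0 = {(2,Reacher), (2,Blocker)}
A1: add {(4,Reacher), (5,Reacher)}.
A2 = A1; e.g. (1,Reacher) stays out. (7,Reacher) never enters ⇒ Blocker avoids the target.

Blocker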